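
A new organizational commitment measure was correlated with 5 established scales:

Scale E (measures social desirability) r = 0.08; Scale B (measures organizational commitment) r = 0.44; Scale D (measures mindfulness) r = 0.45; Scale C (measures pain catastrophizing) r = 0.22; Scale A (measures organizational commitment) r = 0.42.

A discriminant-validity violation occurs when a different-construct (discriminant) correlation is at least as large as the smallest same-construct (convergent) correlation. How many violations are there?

Convergent (same construct = organizational commitment): Scale B, Scale A.
Smallest convergent = 0.42. Discriminant values: 0.08, 0.45, 0.22; count ≥ 0.42 → 1.

1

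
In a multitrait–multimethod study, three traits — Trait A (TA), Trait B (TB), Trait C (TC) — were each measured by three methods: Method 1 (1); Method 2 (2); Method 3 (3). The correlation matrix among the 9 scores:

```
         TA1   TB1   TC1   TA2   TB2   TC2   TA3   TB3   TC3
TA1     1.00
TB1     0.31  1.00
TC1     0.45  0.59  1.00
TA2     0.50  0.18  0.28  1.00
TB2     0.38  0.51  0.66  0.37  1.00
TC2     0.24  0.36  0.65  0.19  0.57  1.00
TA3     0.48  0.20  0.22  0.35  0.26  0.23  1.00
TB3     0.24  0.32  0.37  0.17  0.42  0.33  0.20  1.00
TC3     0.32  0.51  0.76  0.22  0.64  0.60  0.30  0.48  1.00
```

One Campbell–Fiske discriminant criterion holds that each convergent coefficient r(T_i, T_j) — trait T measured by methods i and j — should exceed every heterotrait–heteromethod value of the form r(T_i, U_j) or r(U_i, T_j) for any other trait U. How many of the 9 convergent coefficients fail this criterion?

5

Each convergent coefficient versus the relevant comparison correlations:
TA (methods 1·2): 0.50 vs {0.38, 0.18, 0.24, 0.28} → pass.
TA (methods 1·3): 0.48 vs {0.24, 0.20, 0.32, 0.22} → pass.
TA (methods 2·3): 0.35 vs {0.17, 0.26, 0.22, 0.23} → pass.
TB (methods 1·2): 0.51 vs {0.18, 0.38, 0.36, 0.66} → fail.
TB (methods 1·3): 0.32 vs {0.20, 0.24, 0.51, 0.37} → fail.
TB (methods 2·3): 0.42 vs {0.26, 0.17, 0.64, 0.33} → fail.
TC (methods 1·2): 0.65 vs {0.28, 0.24, 0.66, 0.36} → fail.
TC (methods 1·3): 0.76 vs {0.22, 0.32, 0.37, 0.51} → pass.
TC (methods 2·3): 0.60 vs {0.23, 0.22, 0.33, 0.64} → fail.
5 of 9 fail.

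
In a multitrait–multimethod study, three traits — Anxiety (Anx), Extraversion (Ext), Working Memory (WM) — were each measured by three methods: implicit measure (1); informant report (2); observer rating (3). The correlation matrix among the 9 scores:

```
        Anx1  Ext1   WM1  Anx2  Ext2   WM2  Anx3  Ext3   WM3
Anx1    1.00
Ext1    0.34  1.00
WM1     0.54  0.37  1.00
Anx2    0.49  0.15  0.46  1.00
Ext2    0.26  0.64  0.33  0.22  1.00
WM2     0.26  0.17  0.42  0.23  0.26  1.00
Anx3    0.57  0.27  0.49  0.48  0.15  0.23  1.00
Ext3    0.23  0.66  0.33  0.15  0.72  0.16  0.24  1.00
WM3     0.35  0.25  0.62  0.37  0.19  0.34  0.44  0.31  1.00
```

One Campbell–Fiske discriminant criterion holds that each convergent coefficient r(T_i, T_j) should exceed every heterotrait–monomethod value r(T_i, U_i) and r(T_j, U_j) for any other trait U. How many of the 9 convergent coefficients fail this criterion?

3

Checking each validity diagonal entry against its comparison values:
Anx (methods 1·2): 0.49 vs {0.34, 0.22, 0.54, 0.23} → fail.
Anx (methods 1·3): 0.57 vs {0.34, 0.24, 0.54, 0.44} → pass.
Anx (methods 2·3): 0.48 vs {0.22, 0.24, 0.23, 0.44} → pass.
Ext (methods 1·2): 0.64 vs {0.34, 0.22, 0.37, 0.26} → pass.
Ext (methods 1·3): 0.66 vs {0.34, 0.24, 0.37, 0.31} → pass.
Ext (methods 2·3): 0.72 vs {0.22, 0.24, 0.26, 0.31} → pass.
WM (methods 1·2): 0.42 vs {0.54, 0.23, 0.37, 0.26} → fail.
WM (methods 1·3): 0.62 vs {0.54, 0.44, 0.37, 0.31} → pass.
WM (methods 2·3): 0.34 vs {0.23, 0.44, 0.26, 0.31} → fail.
3 of 9 fail.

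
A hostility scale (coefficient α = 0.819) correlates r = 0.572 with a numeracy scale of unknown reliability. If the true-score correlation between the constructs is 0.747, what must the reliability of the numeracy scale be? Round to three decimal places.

0.716

r_true = r_obs / √(r_xx · r_yy) ⇒ 0.747 = 0.572 / √(0.819 · r_yy).
√(0.819 · r_yy) = 0.572 / 0.747 = 0.7657; 0.819 · r_yy = 0.5863; r_yy = 0.5863 / 0.819 ≈ 0.716.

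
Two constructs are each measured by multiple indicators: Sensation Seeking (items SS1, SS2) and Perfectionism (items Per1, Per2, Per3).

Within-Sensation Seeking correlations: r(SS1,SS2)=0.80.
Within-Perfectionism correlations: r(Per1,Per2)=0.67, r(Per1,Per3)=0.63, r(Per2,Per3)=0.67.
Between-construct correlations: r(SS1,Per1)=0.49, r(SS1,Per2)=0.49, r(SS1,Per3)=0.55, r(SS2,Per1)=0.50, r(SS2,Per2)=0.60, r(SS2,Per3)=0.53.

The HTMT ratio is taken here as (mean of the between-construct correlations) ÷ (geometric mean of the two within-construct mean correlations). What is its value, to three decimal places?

0.727

Mean heterotrait r = 3.16/6 = 0.5267.
Mean within-SS = 0.80/1 = 0.8000; mean within-Per = 1.97/3 = 0.6567.
Geometric mean = √(0.8000 × 0.6567) = 0.7248.
HTMT = 0.5267 / 0.7248 = 0.727.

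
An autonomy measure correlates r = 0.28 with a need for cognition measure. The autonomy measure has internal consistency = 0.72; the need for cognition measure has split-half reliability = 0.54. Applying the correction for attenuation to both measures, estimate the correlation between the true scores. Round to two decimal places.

0.45

r_true = r_obs / √(r_xx · r_yy) = 0.28 / √(0.72 × 0.54) = 0.28 / √0.3888 = 0.28 / 0.6235 ≈ 0.45.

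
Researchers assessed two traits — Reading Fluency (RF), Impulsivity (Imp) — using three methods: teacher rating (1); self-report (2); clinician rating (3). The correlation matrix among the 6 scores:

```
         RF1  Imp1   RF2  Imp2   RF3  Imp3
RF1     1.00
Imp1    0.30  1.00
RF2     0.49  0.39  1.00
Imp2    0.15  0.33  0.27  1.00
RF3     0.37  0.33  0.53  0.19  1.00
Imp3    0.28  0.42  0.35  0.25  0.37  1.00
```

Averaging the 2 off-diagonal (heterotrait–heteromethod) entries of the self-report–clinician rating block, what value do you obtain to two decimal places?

0.27

HTHM values (method 2 × method 3): 0.35, 0.19; mean = 0.54/2 = 0.27.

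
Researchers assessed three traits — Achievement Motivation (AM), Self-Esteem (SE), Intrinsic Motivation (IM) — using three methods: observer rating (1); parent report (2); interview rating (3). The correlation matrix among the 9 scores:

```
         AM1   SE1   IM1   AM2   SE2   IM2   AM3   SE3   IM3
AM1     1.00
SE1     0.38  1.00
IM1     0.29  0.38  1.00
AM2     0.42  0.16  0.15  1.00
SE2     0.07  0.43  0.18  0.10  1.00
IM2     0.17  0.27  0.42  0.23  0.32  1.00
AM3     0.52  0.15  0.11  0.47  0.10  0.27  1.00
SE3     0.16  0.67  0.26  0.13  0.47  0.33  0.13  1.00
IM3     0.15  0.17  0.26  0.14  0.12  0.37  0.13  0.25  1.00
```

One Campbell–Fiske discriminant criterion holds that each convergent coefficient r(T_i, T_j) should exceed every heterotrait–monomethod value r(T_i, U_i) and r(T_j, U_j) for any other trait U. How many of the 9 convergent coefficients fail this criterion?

1

Checking each validity diagonal entry against its comparison values:
AM (methods 1·2): 0.42 vs {0.38, 0.10, 0.29, 0.23} → pass.
AM (methods 1·3): 0.52 vs {0.38, 0.13, 0.29, 0.13} → pass.
AM (methods 2·3): 0.47 vs {0.10, 0.13, 0.23, 0.13} → pass.
SE (methods 1·2): 0.43 vs {0.38, 0.10, 0.38, 0.32} → pass.
SE (methods 1·3): 0.67 vs {0.38, 0.13, 0.38, 0.25} → pass.
SE (methods 2·3): 0.47 vs {0.10, 0.13, 0.32, 0.25} → pass.
IM (methods 1·2): 0.42 vs {0.29, 0.23, 0.38, 0.32} → pass.
IM (methods 1·3): 0.26 vs {0.29, 0.13, 0.38, 0.25} → fail.
IM (methods 2·3): 0.37 vs {0.23, 0.13, 0.32, 0.25} → pass.
1 of 9 fail.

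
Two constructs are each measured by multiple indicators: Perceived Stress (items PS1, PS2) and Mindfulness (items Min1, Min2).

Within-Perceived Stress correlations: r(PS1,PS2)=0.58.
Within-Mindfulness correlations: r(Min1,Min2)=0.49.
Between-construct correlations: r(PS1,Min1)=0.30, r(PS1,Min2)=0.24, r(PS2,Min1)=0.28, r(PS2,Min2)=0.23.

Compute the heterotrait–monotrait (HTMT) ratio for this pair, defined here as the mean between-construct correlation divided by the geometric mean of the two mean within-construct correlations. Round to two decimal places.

Mean heterotrait r = 1.05/4 = 0.2625.
Mean within-PS = 0.58/1 = 0.5800; mean within-Min = 0.49/1 = 0.4900.
Geometric mean = √(0.5800 × 0.4900) = 0.5331.
HTMT = 0.2625 / 0.5331 = 0.49.

0.49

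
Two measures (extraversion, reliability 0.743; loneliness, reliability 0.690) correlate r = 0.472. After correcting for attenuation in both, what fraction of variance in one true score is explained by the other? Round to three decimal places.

0.435

Disattenuated r = 0.472 / √(0.743 × 0.690) = 0.472 / 0.7160 = 0.6592.
Shared true-score variance = 0.6592² = 0.4345 ≈ 0.435.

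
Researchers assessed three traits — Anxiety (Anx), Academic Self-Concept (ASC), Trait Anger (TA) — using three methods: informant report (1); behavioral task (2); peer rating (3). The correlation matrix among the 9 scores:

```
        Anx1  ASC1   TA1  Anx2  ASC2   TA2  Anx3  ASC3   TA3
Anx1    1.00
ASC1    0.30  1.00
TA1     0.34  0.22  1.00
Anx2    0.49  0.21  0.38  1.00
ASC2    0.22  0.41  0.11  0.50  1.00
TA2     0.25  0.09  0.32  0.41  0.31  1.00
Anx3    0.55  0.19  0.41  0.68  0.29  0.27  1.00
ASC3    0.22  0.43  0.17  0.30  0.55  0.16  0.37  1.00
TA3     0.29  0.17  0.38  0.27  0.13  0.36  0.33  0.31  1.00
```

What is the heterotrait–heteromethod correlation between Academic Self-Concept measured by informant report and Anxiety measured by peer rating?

Different traits and methods: r(ASC1, Anx3) = 0.19.

0.19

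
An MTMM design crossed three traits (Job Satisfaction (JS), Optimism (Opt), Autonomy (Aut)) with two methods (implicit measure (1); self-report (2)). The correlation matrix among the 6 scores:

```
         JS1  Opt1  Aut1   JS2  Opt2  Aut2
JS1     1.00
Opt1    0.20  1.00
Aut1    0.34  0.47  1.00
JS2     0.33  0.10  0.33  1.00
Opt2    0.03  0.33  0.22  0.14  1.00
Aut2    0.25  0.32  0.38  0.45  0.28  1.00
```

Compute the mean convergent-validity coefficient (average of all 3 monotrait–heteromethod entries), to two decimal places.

Convergent values: 0.33, 0.33, 0.38; mean = 1.04/3 = 0.35.

0.35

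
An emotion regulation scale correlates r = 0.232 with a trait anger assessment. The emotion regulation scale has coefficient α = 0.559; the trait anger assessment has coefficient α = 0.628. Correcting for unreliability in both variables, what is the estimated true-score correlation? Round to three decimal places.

r_true = r_obs / √(r_xx · r_yy) = 0.232 / √(0.559 × 0.628) = 0.232 / √0.351052 = 0.232 / 0.5925 ≈ 0.392.

0.392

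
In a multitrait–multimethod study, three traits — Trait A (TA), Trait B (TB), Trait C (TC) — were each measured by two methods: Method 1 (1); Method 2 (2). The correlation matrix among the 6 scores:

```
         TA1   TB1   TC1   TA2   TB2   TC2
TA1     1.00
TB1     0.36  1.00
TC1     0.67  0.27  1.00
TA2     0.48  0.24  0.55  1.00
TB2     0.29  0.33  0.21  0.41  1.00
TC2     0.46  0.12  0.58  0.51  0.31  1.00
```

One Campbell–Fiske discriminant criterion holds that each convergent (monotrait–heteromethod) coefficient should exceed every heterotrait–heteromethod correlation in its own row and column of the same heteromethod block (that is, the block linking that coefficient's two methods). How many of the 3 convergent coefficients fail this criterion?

Each convergent coefficient versus the relevant comparison correlations:
TA (methods 1·2): 0.48 vs {0.29, 0.24, 0.46, 0.55} → fail.
TB (methods 1·2): 0.33 vs {0.24, 0.29, 0.12, 0.21} → pass.
TC (methods 1·2): 0.58 vs {0.55, 0.46, 0.21, 0.12} → pass.
1 of 3 fail.

1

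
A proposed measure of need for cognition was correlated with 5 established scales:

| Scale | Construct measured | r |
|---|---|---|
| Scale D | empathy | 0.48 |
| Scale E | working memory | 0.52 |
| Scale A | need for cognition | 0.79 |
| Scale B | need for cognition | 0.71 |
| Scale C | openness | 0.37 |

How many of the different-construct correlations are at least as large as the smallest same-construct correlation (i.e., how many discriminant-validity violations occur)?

0

Convergent (same construct = need for cognition): Scale A, Scale B.
Smallest convergent = 0.71. Discriminant values: 0.48, 0.52, 0.37; count ≥ 0.71 → 0.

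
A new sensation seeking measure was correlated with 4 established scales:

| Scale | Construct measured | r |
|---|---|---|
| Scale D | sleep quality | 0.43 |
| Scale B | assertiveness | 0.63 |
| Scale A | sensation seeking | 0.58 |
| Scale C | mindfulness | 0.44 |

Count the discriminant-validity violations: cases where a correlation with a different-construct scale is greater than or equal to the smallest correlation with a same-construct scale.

Convergent (same construct = sensation seeking): Scale A.
Smallest convergent = 0.58. Discriminant values: 0.43, 0.63, 0.44; count ≥ 0.58 → 1.

1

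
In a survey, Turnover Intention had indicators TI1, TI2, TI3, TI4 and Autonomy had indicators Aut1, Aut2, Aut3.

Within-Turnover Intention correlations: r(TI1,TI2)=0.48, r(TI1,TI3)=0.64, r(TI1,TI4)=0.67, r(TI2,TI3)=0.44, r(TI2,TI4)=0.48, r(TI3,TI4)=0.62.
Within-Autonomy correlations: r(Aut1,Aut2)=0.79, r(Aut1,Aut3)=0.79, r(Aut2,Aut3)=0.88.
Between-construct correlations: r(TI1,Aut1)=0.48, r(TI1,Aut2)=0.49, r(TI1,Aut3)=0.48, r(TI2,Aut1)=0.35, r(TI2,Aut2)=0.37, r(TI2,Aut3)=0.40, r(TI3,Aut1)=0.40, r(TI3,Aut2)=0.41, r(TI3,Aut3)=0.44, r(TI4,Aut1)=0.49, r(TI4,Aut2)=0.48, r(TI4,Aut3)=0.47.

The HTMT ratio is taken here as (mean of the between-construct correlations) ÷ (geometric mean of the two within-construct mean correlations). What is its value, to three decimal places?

0.650

Mean between = 5.26/12 = 0.4383.
Mean within-TI = 3.33/6 = 0.5550; mean within-Aut = 2.46/3 = 0.8200.
Geometric mean = √(0.5550 × 0.8200) = 0.6746.
HTMT = 0.4383 / 0.6746 = 0.650.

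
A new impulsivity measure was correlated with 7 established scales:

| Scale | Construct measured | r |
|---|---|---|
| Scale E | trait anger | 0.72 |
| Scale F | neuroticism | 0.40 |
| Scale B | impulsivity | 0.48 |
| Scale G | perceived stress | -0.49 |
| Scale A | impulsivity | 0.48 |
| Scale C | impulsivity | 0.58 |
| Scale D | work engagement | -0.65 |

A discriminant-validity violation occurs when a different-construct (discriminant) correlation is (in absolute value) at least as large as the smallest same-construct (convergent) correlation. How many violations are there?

3

Convergent (same construct = impulsivity): Scale B, Scale A, Scale C.
Smallest convergent = 0.48. Discriminant |r|: 0.72, 0.40, 0.49, 0.65; count ≥ 0.48 → 3.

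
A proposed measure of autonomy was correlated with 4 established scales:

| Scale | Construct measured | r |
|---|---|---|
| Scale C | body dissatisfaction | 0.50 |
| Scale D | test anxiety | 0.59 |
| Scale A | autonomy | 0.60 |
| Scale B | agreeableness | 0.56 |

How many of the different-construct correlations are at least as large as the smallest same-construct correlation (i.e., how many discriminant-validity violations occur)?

0

Convergent (same construct = autonomy): Scale A.
Smallest convergent = 0.60. Discriminant values: 0.50, 0.59, 0.56; count ≥ 0.60 → 0.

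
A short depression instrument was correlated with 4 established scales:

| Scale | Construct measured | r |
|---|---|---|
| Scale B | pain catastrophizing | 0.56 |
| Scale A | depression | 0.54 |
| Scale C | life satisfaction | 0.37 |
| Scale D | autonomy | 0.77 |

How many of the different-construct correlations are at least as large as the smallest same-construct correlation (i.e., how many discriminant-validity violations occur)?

2

Convergent (same construct = depression): Scale A.
Smallest convergent = 0.54. Discriminant values: 0.56, 0.37, 0.77; count ≥ 0.54 → 2.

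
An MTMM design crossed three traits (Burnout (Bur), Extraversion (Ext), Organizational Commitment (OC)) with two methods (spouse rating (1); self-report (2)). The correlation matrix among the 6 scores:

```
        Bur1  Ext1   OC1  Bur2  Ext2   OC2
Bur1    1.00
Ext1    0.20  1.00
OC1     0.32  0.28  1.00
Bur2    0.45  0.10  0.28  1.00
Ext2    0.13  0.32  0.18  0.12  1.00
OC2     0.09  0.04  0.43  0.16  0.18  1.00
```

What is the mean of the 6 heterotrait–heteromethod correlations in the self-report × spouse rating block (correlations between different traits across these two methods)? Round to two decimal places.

HTHM values (method 2 × method 1): 0.10, 0.28, 0.13, 0.18, 0.09, 0.04; mean = 0.82/6 = 0.14.

0.14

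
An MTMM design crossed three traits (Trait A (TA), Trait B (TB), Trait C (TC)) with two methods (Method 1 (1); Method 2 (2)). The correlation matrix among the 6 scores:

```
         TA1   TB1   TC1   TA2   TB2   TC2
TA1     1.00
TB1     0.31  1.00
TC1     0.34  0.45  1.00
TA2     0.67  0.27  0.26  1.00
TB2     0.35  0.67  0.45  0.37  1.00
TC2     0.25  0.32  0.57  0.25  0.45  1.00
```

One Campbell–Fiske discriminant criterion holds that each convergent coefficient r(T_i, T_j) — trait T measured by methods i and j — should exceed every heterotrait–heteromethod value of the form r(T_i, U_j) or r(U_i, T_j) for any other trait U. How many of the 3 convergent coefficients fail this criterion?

0

Checking each validity diagonal entry against its comparison values:
TA (methods 1·2): 0.67 vs {0.35, 0.27, 0.25, 0.26} → pass.
TB (methods 1·2): 0.67 vs {0.27, 0.35, 0.32, 0.45} → pass.
TC (methods 1·2): 0.57 vs {0.26, 0.25, 0.45, 0.32} → pass.
0 of 3 fail.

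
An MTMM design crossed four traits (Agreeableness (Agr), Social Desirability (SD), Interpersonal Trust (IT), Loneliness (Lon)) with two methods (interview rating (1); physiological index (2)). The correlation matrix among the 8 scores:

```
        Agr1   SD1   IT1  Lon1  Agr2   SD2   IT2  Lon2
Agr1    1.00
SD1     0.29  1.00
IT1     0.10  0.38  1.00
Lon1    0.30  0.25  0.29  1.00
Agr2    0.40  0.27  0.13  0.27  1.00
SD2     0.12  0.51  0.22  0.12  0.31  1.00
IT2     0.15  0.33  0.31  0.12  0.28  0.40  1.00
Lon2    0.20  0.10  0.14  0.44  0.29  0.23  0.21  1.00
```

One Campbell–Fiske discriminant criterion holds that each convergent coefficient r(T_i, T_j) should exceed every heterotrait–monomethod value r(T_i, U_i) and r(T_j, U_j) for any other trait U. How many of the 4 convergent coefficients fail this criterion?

1

Checking each validity diagonal entry against its comparison values:
Agr (methods 1·2): 0.40 vs {0.29, 0.31, 0.10, 0.28, 0.30, 0.29} → pass.
SD (methods 1·2): 0.51 vs {0.29, 0.31, 0.38, 0.40, 0.25, 0.23} → pass.
IT (methods 1·2): 0.31 vs {0.10, 0.28, 0.38, 0.40, 0.29, 0.21} → fail.
Lon (methods 1·2): 0.44 vs {0.30, 0.29, 0.25, 0.23, 0.29, 0.21} → pass.
1 of 4 fail.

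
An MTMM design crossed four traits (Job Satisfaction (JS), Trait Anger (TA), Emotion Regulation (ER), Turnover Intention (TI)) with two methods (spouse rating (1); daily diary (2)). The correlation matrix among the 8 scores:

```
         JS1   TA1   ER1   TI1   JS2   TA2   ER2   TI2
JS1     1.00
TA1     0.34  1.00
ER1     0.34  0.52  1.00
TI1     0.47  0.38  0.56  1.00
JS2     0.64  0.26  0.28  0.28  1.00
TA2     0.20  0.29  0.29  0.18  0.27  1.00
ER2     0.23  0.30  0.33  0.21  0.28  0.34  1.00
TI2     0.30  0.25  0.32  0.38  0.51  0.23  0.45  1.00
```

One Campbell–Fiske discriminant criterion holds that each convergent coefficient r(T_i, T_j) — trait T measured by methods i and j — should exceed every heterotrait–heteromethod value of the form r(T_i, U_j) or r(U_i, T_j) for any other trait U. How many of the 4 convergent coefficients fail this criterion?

Checking each validity diagonal entry against its comparison values:
JS (methods 1·2): 0.64 vs {0.20, 0.26, 0.23, 0.28, 0.30, 0.28} → pass.
TA (methods 1·2): 0.29 vs {0.26, 0.20, 0.30, 0.29, 0.25, 0.18} → fail.
ER (methods 1·2): 0.33 vs {0.28, 0.23, 0.29, 0.30, 0.32, 0.21} → pass.
TI (methods 1·2): 0.38 vs {0.28, 0.30, 0.18, 0.25, 0.21, 0.32} → pass.
1 of 4 fail.

1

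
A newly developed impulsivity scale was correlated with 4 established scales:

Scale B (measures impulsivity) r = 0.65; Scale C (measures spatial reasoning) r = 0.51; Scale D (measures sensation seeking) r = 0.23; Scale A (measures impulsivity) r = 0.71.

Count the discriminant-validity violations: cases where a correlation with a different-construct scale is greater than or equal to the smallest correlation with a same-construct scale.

Convergent (same construct = impulsivity): Scale B, Scale A.
Smallest convergent = 0.65. Discriminant values: 0.51, 0.23; count ≥ 0.65 → 0.

0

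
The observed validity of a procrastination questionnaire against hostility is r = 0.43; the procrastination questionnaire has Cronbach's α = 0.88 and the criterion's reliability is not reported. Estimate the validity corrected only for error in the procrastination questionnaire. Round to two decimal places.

0.46

Single correction: r_c = r_obs / √r_xx = 0.43 / √0.88 = 0.43 / 0.9381 ≈ 0.46.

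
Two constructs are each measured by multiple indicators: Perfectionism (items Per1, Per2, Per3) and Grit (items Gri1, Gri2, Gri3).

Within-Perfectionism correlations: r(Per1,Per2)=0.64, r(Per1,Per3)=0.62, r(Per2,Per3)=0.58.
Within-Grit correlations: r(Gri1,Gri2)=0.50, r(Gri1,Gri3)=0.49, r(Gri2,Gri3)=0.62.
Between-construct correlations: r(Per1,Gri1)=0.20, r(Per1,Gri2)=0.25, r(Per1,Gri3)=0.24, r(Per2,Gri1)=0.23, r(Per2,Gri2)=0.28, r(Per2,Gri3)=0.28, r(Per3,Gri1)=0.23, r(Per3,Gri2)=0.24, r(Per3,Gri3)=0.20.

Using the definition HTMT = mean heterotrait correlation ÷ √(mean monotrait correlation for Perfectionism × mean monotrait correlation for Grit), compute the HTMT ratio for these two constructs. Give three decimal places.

Between-construct mean = 2.15/9 = 0.2389.
Mean within-Per = 1.84/3 = 0.6133; mean within-Gri = 1.61/3 = 0.5367.
Geometric mean = √(0.6133 × 0.5367) = 0.5737.
HTMT = 0.2389 / 0.5737 = 0.416.

0.416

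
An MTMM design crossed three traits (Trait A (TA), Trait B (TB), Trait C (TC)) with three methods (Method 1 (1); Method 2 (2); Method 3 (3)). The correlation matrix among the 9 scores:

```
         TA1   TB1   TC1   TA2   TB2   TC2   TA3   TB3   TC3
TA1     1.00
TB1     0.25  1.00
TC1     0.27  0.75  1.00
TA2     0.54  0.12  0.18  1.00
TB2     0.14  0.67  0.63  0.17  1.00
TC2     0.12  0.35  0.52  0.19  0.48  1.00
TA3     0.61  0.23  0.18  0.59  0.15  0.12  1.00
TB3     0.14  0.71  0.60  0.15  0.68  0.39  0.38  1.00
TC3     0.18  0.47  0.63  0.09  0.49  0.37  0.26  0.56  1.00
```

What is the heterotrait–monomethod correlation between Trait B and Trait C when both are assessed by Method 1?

Different traits, same method: r(TB1, TC1) = 0.75.

0.75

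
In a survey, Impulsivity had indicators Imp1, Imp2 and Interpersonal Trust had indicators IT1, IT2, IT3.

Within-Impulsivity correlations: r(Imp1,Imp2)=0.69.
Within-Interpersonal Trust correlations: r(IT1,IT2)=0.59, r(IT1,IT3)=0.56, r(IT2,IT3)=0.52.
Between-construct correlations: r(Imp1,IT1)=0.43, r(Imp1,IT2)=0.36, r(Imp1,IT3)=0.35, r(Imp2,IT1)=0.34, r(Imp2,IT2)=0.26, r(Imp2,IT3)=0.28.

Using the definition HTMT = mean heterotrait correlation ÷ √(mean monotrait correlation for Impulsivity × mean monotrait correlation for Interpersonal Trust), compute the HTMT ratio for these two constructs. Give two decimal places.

Between-construct mean = 2.02/6 = 0.3367.
Mean within-Imp = 0.69/1 = 0.6900; mean within-IT = 1.67/3 = 0.5567.
Geometric mean = √(0.6900 × 0.5567) = 0.6198.
HTMT = 0.3367 / 0.6198 = 0.54.

0.54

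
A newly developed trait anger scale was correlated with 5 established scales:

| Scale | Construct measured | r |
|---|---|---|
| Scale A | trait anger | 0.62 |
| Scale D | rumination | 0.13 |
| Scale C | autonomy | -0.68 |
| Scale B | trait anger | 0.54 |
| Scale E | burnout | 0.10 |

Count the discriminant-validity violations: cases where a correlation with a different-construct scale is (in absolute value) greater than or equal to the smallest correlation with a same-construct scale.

Convergent (same construct = trait anger): Scale A, Scale B.
Smallest convergent = 0.54. Discriminant |r|: 0.13, 0.68, 0.10; count ≥ 0.54 → 1.

1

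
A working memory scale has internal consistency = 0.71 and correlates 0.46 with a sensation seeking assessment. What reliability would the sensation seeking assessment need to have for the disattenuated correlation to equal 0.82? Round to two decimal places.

0.44

r_true = r_obs / √(r_xx · r_yy) ⇒ 0.82 = 0.46 / √(0.71 · r_yy).
√(0.71 · r_yy) = 0.46 / 0.82 = 0.5610; 0.71 · r_yy = 0.3147; r_yy = 0.3147 / 0.71 ≈ 0.44.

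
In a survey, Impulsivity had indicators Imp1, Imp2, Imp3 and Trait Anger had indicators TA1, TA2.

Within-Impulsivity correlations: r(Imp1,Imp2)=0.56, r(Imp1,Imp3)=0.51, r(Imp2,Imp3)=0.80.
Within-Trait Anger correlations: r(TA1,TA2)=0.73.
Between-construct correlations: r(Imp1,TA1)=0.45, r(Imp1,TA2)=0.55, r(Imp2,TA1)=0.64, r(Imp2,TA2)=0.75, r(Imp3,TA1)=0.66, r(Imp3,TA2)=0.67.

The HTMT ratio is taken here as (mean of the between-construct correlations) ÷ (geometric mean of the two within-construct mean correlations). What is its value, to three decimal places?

0.919

Mean heterotrait r = 3.72/6 = 0.6200.
Mean within-Imp = 1.87/3 = 0.6233; mean within-TA = 0.73/1 = 0.7300.
Geometric mean = √(0.6233 × 0.7300) = 0.6745.
HTMT = 0.6200 / 0.6745 = 0.919.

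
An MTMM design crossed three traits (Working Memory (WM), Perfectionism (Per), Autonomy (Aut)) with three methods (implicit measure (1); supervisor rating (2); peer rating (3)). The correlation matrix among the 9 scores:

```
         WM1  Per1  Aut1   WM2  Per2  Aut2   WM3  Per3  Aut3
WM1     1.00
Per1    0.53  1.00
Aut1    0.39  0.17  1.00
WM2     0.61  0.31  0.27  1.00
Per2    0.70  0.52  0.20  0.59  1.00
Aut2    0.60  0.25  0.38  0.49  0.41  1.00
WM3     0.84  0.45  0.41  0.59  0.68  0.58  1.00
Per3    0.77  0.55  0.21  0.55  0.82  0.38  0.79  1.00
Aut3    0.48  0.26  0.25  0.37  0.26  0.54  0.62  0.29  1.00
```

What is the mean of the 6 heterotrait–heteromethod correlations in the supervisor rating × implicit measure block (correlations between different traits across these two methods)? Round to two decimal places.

0.39

HTHM values (method 2 × method 1): 0.31, 0.27, 0.70, 0.20, 0.60, 0.25; mean = 2.33/6 = 0.39.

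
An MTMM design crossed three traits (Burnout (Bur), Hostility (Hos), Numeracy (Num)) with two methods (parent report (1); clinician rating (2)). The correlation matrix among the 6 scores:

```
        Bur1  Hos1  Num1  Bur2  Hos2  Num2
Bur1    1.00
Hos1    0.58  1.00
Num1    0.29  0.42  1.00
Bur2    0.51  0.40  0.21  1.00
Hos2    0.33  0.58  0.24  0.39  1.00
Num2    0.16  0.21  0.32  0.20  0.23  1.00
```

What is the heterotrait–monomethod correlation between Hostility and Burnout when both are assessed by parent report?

0.58

Different traits, same method: r(Hos1, Bur1) = 0.58.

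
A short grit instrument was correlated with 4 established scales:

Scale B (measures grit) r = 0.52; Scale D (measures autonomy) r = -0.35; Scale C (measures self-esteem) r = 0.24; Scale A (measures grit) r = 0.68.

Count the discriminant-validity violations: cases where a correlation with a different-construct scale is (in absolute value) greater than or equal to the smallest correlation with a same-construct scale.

0

Convergent (same construct = grit): Scale B, Scale A.
Smallest convergent = 0.52. Discriminant |r|: 0.35, 0.24; count ≥ 0.52 → 0.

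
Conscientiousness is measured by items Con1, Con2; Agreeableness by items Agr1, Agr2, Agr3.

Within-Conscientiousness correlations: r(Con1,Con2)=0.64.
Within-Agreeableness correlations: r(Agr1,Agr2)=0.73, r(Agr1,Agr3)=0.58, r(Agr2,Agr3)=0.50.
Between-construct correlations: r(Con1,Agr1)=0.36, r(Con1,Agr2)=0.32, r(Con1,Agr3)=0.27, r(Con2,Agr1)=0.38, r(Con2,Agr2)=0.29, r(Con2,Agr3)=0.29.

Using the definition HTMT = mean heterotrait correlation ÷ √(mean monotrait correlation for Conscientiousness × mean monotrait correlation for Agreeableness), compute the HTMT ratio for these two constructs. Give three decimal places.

0.512

Mean heterotrait r = 1.91/6 = 0.3183.
Mean within-Con = 0.64/1 = 0.6400; mean within-Agr = 1.81/3 = 0.6033.
Geometric mean = √(0.6400 × 0.6033) = 0.6214.
HTMT = 0.3183 / 0.6214 = 0.512.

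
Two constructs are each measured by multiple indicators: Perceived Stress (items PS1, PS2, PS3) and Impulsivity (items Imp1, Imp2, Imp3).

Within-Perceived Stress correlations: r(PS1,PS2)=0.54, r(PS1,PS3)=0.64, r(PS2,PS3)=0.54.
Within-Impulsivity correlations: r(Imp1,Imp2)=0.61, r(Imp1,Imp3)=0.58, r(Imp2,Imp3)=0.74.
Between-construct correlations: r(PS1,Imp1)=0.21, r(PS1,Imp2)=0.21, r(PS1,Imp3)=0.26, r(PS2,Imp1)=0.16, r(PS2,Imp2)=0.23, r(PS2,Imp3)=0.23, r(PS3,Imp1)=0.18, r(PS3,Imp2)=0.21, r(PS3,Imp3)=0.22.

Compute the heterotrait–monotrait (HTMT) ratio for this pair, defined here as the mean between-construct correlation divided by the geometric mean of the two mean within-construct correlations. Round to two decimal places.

Mean heterotrait r = 1.91/9 = 0.2122.
Mean within-PS = 1.72/3 = 0.5733; mean within-Imp = 1.93/3 = 0.6433.
Geometric mean = √(0.5733 × 0.6433) = 0.6073.
HTMT = 0.2122 / 0.6073 = 0.35.

0.35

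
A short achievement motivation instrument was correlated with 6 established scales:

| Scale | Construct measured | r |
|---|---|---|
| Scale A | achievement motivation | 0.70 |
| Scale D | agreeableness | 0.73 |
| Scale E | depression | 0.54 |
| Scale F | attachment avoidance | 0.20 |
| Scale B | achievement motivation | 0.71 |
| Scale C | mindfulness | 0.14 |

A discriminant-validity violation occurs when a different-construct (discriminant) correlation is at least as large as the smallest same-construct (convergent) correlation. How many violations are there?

Convergent (same construct = achievement motivation): Scale A, Scale B.
Smallest convergent = 0.70. Discriminant values: 0.73, 0.54, 0.20, 0.14; count ≥ 0.70 → 1.

1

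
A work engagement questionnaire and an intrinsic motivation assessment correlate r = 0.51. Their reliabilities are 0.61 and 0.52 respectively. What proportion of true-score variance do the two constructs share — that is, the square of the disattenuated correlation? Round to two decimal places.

Disattenuated r = 0.51 / √(0.61 × 0.52) = 0.51 / 0.5632 = 0.9055.
Shared true-score variance = 0.9055² = 0.8199 ≈ 0.82.

0.82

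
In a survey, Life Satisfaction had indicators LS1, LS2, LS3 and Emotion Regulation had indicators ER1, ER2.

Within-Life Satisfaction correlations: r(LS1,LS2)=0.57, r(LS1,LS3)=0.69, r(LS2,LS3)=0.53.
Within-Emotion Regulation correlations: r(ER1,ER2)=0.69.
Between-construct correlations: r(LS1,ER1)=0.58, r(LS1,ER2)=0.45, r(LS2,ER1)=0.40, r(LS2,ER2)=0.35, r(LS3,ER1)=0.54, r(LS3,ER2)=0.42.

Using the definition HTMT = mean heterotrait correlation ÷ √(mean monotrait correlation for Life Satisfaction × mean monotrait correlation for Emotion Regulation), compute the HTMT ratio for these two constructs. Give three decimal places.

0.712

Between-construct mean = 2.74/6 = 0.4567.
Mean within-LS = 1.79/3 = 0.5967; mean within-ER = 0.69/1 = 0.6900.
Geometric mean = √(0.5967 × 0.6900) = 0.6417.
HTMT = 0.4567 / 0.6417 = 0.712.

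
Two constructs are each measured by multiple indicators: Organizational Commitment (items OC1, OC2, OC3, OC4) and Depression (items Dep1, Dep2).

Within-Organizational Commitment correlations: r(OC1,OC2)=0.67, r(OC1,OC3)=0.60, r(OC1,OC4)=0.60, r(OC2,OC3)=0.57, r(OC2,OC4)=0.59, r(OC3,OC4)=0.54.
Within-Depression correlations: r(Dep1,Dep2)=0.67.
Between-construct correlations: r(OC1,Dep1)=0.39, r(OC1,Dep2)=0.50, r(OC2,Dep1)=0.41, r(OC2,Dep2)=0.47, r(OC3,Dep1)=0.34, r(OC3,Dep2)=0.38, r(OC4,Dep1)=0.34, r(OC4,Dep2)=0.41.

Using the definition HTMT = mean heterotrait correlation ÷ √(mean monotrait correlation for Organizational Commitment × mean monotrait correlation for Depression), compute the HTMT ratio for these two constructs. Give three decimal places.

Between-construct mean = 3.24/8 = 0.4050.
Mean within-OC = 3.57/6 = 0.5950; mean within-Dep = 0.67/1 = 0.6700.
Geometric mean = √(0.5950 × 0.6700) = 0.6314.
HTMT = 0.4050 / 0.6314 = 0.641.

0.641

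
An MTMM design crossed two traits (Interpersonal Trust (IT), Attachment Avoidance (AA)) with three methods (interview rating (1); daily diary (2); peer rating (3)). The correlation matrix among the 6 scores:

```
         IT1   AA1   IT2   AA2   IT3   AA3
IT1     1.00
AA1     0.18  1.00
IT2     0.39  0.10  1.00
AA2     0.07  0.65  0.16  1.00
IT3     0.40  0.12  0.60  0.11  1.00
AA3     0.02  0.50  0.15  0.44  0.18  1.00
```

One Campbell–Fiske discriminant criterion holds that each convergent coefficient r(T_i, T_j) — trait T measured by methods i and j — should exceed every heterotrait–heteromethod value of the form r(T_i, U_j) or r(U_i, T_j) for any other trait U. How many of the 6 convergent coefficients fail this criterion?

Each convergent coefficient versus the relevant comparison correlations:
IT (methods 1·2): 0.39 vs {0.07, 0.10} → pass.
IT (methods 1·3): 0.40 vs {0.02, 0.12} → pass.
IT (methods 2·3): 0.60 vs {0.15, 0.11} → pass.
AA (methods 1·2): 0.65 vs {0.10, 0.07} → pass.
AA (methods 1·3): 0.50 vs {0.12, 0.02} → pass.
AA (methods 2·3): 0.44 vs {0.11, 0.15} → pass.
0 of 6 fail.

0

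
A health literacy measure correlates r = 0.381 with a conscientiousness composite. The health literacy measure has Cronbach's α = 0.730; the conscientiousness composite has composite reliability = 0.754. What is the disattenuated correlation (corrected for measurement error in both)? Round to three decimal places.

r_true = r_obs / √(r_xx · r_yy) = 0.381 / √(0.730 × 0.754) = 0.381 / √0.550420 = 0.381 / 0.7419 ≈ 0.514.

0.514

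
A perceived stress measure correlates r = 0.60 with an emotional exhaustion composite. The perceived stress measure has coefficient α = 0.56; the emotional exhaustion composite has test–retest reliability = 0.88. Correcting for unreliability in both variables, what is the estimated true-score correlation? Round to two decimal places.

r_true = r_obs / √(r_xx · r_yy) = 0.60 / √(0.56 × 0.88) = 0.60 / √0.4928 = 0.60 / 0.7020 ≈ 0.85.

0.85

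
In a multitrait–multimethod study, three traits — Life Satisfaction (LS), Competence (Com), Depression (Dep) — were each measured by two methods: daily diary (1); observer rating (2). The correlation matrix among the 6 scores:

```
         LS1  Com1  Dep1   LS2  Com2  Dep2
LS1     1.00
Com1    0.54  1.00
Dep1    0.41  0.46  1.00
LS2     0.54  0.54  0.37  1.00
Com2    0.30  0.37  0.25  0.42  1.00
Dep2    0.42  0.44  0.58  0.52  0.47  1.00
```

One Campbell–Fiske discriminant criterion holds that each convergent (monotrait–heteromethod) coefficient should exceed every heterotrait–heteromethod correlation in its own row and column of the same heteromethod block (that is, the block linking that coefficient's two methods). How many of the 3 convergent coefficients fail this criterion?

2

Each convergent coefficient versus the relevant comparison correlations:
LS (methods 1·2): 0.54 vs {0.30, 0.54, 0.42, 0.37} → fail.
Com (methods 1·2): 0.37 vs {0.54, 0.30, 0.44, 0.25} → fail.
Dep (methods 1·2): 0.58 vs {0.37, 0.42, 0.25, 0.44} → pass.
2 of 3 fail.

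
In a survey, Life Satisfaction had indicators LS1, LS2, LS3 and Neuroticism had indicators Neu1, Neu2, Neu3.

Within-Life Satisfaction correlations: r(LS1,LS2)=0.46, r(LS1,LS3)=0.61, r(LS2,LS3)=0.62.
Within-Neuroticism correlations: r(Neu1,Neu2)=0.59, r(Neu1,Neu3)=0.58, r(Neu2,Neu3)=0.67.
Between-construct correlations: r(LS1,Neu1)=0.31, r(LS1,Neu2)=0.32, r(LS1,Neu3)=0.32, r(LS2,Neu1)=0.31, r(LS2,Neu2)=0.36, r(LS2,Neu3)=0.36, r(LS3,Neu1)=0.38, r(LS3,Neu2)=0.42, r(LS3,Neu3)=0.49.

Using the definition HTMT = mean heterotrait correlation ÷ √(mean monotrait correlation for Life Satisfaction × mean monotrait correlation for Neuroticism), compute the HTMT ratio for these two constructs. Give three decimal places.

Mean between = 3.27/9 = 0.3633.
Mean within-LS = 1.69/3 = 0.5633; mean within-Neu = 1.84/3 = 0.6133.
Geometric mean = √(0.5633 × 0.6133) = 0.5878.
HTMT = 0.3633 / 0.5878 = 0.618.

0.618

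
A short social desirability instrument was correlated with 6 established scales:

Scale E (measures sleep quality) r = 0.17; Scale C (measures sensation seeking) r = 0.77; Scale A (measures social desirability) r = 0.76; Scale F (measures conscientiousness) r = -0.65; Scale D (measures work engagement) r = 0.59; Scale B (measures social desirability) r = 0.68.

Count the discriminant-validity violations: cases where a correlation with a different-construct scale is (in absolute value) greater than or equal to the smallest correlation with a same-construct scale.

1

Convergent (same construct = social desirability): Scale A, Scale B.
Smallest convergent = 0.68. Discriminant |r|: 0.17, 0.77, 0.65, 0.59; count ≥ 0.68 → 1.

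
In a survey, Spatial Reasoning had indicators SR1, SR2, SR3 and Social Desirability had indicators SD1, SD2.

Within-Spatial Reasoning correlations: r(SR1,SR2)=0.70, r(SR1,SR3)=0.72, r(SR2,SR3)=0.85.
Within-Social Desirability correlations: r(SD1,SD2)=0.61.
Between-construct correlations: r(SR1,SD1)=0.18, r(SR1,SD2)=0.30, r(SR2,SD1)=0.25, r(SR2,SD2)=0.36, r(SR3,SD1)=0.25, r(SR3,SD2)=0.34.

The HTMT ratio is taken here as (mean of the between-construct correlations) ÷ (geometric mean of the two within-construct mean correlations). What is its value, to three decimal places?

Between-construct mean = 1.68/6 = 0.2800.
Mean within-SR = 2.27/3 = 0.7567; mean within-SD = 0.61/1 = 0.6100.
Geometric mean = √(0.7567 × 0.6100) = 0.6794.
HTMT = 0.2800 / 0.6794 = 0.412.

0.412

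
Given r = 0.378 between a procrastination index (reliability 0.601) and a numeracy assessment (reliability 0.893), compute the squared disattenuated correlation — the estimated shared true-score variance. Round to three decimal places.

Disattenuated r = 0.378 / √(0.601 × 0.893) = 0.378 / 0.7326 = 0.5160.
Shared true-score variance = 0.5160² = 0.2663 ≈ 0.266.

0.266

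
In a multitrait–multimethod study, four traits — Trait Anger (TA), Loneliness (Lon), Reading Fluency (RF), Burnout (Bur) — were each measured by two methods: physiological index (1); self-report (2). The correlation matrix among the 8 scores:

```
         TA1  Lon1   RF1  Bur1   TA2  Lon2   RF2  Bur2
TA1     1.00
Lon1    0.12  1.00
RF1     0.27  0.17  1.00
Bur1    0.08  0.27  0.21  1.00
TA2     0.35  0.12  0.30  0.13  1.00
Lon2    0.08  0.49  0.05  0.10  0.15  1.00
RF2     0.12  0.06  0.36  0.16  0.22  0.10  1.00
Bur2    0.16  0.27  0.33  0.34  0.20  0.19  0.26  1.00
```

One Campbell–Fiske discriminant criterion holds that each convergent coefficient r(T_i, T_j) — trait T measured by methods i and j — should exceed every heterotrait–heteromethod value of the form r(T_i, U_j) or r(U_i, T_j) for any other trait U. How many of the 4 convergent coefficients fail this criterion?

Convergent coefficients and their comparison sets:
TA (methods 1·2): 0.35 vs {0.08, 0.12, 0.12, 0.30, 0.16, 0.13} → pass.
Lon (methods 1·2): 0.49 vs {0.12, 0.08, 0.06, 0.05, 0.27, 0.10} → pass.
RF (methods 1·2): 0.36 vs {0.30, 0.12, 0.05, 0.06, 0.33, 0.16} → pass.
Bur (methods 1·2): 0.34 vs {0.13, 0.16, 0.10, 0.27, 0.16, 0.33} → pass.
0 of 4 fail.

0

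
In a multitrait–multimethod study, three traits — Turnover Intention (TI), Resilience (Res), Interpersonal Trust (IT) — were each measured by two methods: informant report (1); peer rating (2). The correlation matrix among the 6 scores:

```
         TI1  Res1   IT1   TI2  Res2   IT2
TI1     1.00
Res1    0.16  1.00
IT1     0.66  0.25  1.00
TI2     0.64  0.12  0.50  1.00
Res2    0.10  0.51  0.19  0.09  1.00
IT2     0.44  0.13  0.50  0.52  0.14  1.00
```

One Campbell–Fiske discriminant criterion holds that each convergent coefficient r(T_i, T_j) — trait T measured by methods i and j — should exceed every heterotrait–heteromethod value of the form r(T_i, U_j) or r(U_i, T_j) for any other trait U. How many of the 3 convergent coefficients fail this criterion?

1

Convergent coefficients and their comparison sets:
TI (methods 1·2): 0.64 vs {0.10, 0.12, 0.44, 0.50} → pass.
Res (methods 1·2): 0.51 vs {0.12, 0.10, 0.13, 0.19} → pass.
IT (methods 1·2): 0.50 vs {0.50, 0.44, 0.19, 0.13} → fail.
1 of 3 fail.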